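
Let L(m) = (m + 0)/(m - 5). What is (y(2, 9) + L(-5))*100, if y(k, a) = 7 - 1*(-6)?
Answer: 1350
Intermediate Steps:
L(m) = m/(-5 + m)
y(k, a) = 13 (y(k, a) = 7 + 6 = 13)
(y(2, 9) + L(-5))*100 = (13 - 5/(-5 - 5))*100 = (13 - 5/(-10))*100 = (13 - 5*(-⅒))*100 = (13 + ½)*100 = (27/2)*100 = 1350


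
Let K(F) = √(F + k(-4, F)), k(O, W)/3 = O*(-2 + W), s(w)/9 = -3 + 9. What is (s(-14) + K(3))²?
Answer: 2907 + 324*I ≈ 2907.0 + 324.0*I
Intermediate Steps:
s(w) = 54 (s(w) = 9*(-3 + 9) = 9*6 = 54)
k(O, W) = 3*O*(-2 + W) (k(O, W) = 3*(O*(-2 + W)) = 3*O*(-2 + W))
K(F) = √(24 - 11*F) (K(F) = √(F + 3*(-4)*(-2 + F)) = √(F + (24 - 12*F)) = √(24 - 11*F))
(s(-14) + K(3))² = (54 + √(24 - 11*3))² = (54 + √(24 - 33))² = (54 + √(-9))² = (54 + 3*I)²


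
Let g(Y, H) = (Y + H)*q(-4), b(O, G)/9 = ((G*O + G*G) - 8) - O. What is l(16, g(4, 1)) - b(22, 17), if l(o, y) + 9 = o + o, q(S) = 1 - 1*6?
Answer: -5674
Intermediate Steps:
q(S) = -5 (q(S) = 1 - 6 = -5)
b(O, G) = -72 - 9*O + 9*G**2 + 9*G*O (b(O, G) = 9*(((G*O + G*G) - 8) - O) = 9*(((G*O + G**2) - 8) - O) = 9*(((G**2 + G*O) - 8) - O) = 9*((-8 + G**2 + G*O) - O) = 9*(-8 + G**2 - O + G*O) = -72 - 9*O + 9*G**2 + 9*G*O)
g(Y, H) = -5*H - 5*Y (g(Y, H) = (Y + H)*(-5) = (H + Y)*(-5) = -5*H - 5*Y)
l(o, y) = -9 + 2*o (l(o, y) = -9 + (o + o) = -9 + 2*o)
l(16, g(4, 1)) - b(22, 17) = (-9 + 2*16) - (-72 - 9*22 + 9*17**2 + 9*17*22) = (-9 + 32) - (-72 - 198 + 9*289 + 3366) = 23 - (-72 - 198 + 2601 + 3366) = 23 - 1*5697 = 23 - 5697 = -5674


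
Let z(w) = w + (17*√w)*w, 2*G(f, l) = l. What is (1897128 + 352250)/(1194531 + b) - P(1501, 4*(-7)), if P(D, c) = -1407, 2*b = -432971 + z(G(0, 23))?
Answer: 43139644440624229/30610692407787 - 3518027192*√46/30610692407787 ≈ 1409.3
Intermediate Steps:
G(f, l) = l/2
z(w) = w + 17*w^(3/2)
b = -865919/4 + 391*√46/8 (b = (-432971 + ((½)*23 + 17*((½)*23)^(3/2)))/2 = (-432971 + (23/2 + 17*(23/2)^(3/2)))/2 = (-432971 + (23/2 + 17*(23*√46/4)))/2 = (-432971 + (23/2 + 391*√46/4))/2 = (-865919/2 + 391*√46/4)/2 = -865919/4 + 391*√46/8 ≈ -2.1615e+5)
(1897128 + 352250)/(1194531 + b) - P(1501, 4*(-7)) = (1897128 + 352250)/(1194531 + (-865919/4 + 391*√46/8)) - 1*(-1407) = 2249378/(3912205/4 + 391*√46/8) + 1407 = 1407 + 2249378/(3912205/4 + 391*√46/8)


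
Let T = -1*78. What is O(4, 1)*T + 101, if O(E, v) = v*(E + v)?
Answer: -289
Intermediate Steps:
T = -78
O(4, 1)*T + 101 = (1*(4 + 1))*(-78) + 101 = (1*5)*(-78) + 101 = 5*(-78) + 101 = -390 + 101 = -289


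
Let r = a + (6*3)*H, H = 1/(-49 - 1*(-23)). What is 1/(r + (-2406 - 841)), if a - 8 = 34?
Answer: -13/41674 ≈ -0.00031195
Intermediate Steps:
H = -1/26 (H = 1/(-49 + 23) = 1/(-26) = -1/26 ≈ -0.038462)
a = 42 (a = 8 + 34 = 42)
r = 537/13 (r = 42 + (6*3)*(-1/26) = 42 + 18*(-1/26) = 42 - 9/13 = 537/13 ≈ 41.308)
1/(r + (-2406 - 841)) = 1/(537/13 + (-2406 - 841)) = 1/(537/13 - 3247) = 1/(-41674/13) = -13/41674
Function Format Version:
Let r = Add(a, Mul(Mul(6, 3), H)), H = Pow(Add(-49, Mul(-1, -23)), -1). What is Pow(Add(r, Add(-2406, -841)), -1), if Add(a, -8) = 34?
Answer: Rational(-13, 41674) ≈ -0.00031195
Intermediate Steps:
H = Rational(-1, 26) (H = Pow(Add(-49, 23), -1) = Pow(-26, -1) = Rational(-1, 26) ≈ -0.038462)
a = 42 (a = Add(8, 34) = 42)
r = Rational(537, 13) (r = Add(42, Mul(Mul(6, 3), Rational(-1, 26))) = Add(42, Mul(18, Rational(-1, 26))) = Add(42, Rational(-9, 13)) = Rational(537, 13) ≈ 41.308)
Pow(Add(r, Add(-2406, -841)), -1) = Pow(Add(Rational(537, 13), Add(-2406, -841)), -1) = Pow(Add(Rational(537, 13), -3247), -1) = Pow(Rational(-41674, 13), -1) = Rational(-13, 41674)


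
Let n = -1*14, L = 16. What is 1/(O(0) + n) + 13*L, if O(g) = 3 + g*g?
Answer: 2287/11 ≈ 207.91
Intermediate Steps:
O(g) = 3 + g²
n = -14
1/(O(0) + n) + 13*L = 1/((3 + 0²) - 14) + 13*16 = 1/((3 + 0) - 14) + 208 = 1/(3 - 14) + 208 = 1/(-11) + 208 = -1/11 + 208 = 2287/11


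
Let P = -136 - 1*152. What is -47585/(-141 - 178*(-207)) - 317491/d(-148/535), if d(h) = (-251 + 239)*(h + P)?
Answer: -140504302233/1509583664 ≈ -93.075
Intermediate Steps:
P = -288 (P = -136 - 152 = -288)
d(h) = 3456 - 12*h (d(h) = (-251 + 239)*(h - 288) = -12*(-288 + h) = 3456 - 12*h)
-47585/(-141 - 178*(-207)) - 317491/d(-148/535) = -47585/(-141 - 178*(-207)) - 317491/(3456 - (-1776)/535) = -47585/(-141 + 36846) - 317491/(3456 - (-1776)/535) = -47585/36705 - 317491/(3456 - 12*(-148/535)) = -47585*1/36705 - 317491/(3456 + 1776/535) = -9517/7341 - 317491/1850736/535 = -9517/7341 - 317491*535/1850736 = -9517/7341 - 169857685/1850736 = -140504302233/1509583664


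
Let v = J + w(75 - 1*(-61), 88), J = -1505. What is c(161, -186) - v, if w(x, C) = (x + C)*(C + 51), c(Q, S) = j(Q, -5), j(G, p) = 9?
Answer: -29622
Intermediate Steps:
c(Q, S) = 9
w(x, C) = (51 + C)*(C + x) (w(x, C) = (C + x)*(51 + C) = (51 + C)*(C + x))
v = 29631 (v = -1505 + (88² + 51*88 + 51*(75 - 1*(-61)) + 88*(75 - 1*(-61))) = -1505 + (7744 + 4488 + 51*(75 + 61) + 88*(75 + 61)) = -1505 + (7744 + 4488 + 51*136 + 88*136) = -1505 + (7744 + 4488 + 6936 + 11968) = -1505 + 31136 = 29631)
c(161, -186) - v = 9 - 1*29631 = 9 - 29631 = -29622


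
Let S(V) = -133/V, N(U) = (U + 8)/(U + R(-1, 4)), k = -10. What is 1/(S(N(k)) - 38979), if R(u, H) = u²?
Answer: -2/79155 ≈ -2.5267e-5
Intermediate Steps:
N(U) = (8 + U)/(1 + U) (N(U) = (U + 8)/(U + (-1)²) = (8 + U)/(U + 1) = (8 + U)/(1 + U))
1/(S(N(k)) - 38979) = 1/(-133*(1 - 10)/(8 - 10) - 38979) = 1/(-133/(-2/(-9)) - 38979) = 1/(-133/((-⅑*(-2))) - 38979) = 1/(-133/2/9 - 38979) = 1/(-133*9/2 - 38979) = 1/(-1197/2 - 38979) = 1/(-79155/2) = -2/79155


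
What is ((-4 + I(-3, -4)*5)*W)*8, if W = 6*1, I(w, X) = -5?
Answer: -1392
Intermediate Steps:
W = 6
((-4 + I(-3, -4)*5)*W)*8 = ((-4 - 5*5)*6)*8 = ((-4 - 25)*6)*8 = -29*6*8 = -174*8 = -1392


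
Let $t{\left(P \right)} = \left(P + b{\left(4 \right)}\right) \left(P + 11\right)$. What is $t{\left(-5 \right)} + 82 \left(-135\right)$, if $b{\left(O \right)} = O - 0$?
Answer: $-11076$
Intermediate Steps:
$b{\left(O \right)} = O$ ($b{\left(O \right)} = O + 0 = O$)
$t{\left(P \right)} = \left(4 + P\right) \left(11 + P\right)$ ($t{\left(P \right)} = \left(P + 4\right) \left(P + 11\right) = \left(4 + P\right) \left(11 + P\right)$)
$t{\left(-5 \right)} + 82 \left(-135\right) = \left(44 + \left(-5\right)^{2} + 15 \left(-5\right)\right) + 82 \left(-135\right) = \left(44 + 25 - 75\right) - 11070 = -6 - 11070 = -11076$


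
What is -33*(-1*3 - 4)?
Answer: 231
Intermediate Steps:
-33*(-1*3 - 4) = -33*(-3 - 4) = -33*(-7) = 231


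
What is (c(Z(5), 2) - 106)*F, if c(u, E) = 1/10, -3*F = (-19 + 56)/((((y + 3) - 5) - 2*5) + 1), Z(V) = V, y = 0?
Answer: -13061/110 ≈ -118.74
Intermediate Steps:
F = 37/33 (F = -(-19 + 56)/(3*((((0 + 3) - 5) - 2*5) + 1)) = -37/(3*(((3 - 5) - 10) + 1)) = -37/(3*((-2 - 10) + 1)) = -37/(3*(-12 + 1)) = -37/(3*(-11)) = -37*(-1)/(3*11) = -⅓*(-37/11) = 37/33 ≈ 1.1212)
c(u, E) = ⅒
(c(Z(5), 2) - 106)*F = (⅒ - 106)*(37/33) = -1059/10*37/33 = -13061/110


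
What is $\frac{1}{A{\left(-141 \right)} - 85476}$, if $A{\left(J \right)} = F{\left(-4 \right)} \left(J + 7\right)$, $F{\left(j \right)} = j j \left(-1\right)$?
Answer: $- \frac{1}{83332} \approx -1.2 \cdot 10^{-5}$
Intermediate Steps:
$F{\left(j \right)} = - j^{2}$ ($F{\left(j \right)} = j^{2} \left(-1\right) = - j^{2}$)
$A{\left(J \right)} = -112 - 16 J$ ($A{\left(J \right)} = - \left(-4\right)^{2} \left(J + 7\right) = \left(-1\right) 16 \left(7 + J\right) = - 16 \left(7 + J\right) = -112 - 16 J$)
$\frac{1}{A{\left(-141 \right)} - 85476} = \frac{1}{\left(-112 - -2256\right) - 85476} = \frac{1}{\left(-112 + 2256\right) - 85476} = \frac{1}{2144 - 85476} = \frac{1}{-83332} = - \frac{1}{83332}$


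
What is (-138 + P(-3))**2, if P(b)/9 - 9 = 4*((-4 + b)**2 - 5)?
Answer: 2331729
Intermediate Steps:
P(b) = -99 + 36*(-4 + b)**2 (P(b) = 81 + 9*(4*((-4 + b)**2 - 5)) = 81 + 9*(4*(-5 + (-4 + b)**2)) = 81 + 9*(-20 + 4*(-4 + b)**2) = 81 + (-180 + 36*(-4 + b)**2) = -99 + 36*(-4 + b)**2)
(-138 + P(-3))**2 = (-138 + (-99 + 36*(-4 - 3)**2))**2 = (-138 + (-99 + 36*(-7)**2))**2 = (-138 + (-99 + 36*49))**2 = (-138 + (-99 + 1764))**2 = (-138 + 1665)**2 = 1527**2 = 2331729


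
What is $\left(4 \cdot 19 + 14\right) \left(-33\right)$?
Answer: $-2970$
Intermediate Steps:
$\left(4 \cdot 19 + 14\right) \left(-33\right) = \left(76 + 14\right) \left(-33\right) = 90 \left(-33\right) = -2970$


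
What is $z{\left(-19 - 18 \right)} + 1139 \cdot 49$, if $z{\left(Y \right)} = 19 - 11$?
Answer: $55819$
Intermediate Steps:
$z{\left(Y \right)} = 8$ ($z{\left(Y \right)} = 19 - 11 = 8$)
$z{\left(-19 - 18 \right)} + 1139 \cdot 49 = 8 + 1139 \cdot 49 = 8 + 55811 = 55819$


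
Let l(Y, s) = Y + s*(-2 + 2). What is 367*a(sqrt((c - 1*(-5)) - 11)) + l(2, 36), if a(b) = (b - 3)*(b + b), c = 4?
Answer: -1466 - 2202*I*sqrt(2) ≈ -1466.0 - 3114.1*I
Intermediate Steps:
l(Y, s) = Y (l(Y, s) = Y + s*0 = Y + 0 = Y)
a(b) = 2*b*(-3 + b) (a(b) = (-3 + b)*(2*b) = 2*b*(-3 + b))
367*a(sqrt((c - 1*(-5)) - 11)) + l(2, 36) = 367*(2*sqrt((4 - 1*(-5)) - 11)*(-3 + sqrt((4 - 1*(-5)) - 11))) + 2 = 367*(2*sqrt((4 + 5) - 11)*(-3 + sqrt((4 + 5) - 11))) + 2 = 367*(2*sqrt(9 - 11)*(-3 + sqrt(9 - 11))) + 2 = 367*(2*sqrt(-2)*(-3 + sqrt(-2))) + 2 = 367*(2*(I*sqrt(2))*(-3 + I*sqrt(2))) + 2 = 367*(2*I*sqrt(2)*(-3 + I*sqrt(2))) + 2 = 734*I*sqrt(2)*(-3 + I*sqrt(2)) + 2 = 2 + 734*I*sqrt(2)*(-3 + I*sqrt(2))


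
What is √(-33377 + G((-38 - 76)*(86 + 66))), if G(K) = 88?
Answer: I*√33289 ≈ 182.45*I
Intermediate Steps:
√(-33377 + G((-38 - 76)*(86 + 66))) = √(-33377 + 88) = √(-33289) = I*√33289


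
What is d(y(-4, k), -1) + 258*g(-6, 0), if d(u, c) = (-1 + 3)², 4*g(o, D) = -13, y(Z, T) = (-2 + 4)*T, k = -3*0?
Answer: -1669/2 ≈ -834.50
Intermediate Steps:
k = 0
y(Z, T) = 2*T
g(o, D) = -13/4 (g(o, D) = (¼)*(-13) = -13/4)
d(u, c) = 4 (d(u, c) = 2² = 4)
d(y(-4, k), -1) + 258*g(-6, 0) = 4 + 258*(-13/4) = 4 - 1677/2 = -1669/2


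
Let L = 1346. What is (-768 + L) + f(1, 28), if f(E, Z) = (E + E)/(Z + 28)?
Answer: 16185/28 ≈ 578.04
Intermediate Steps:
f(E, Z) = 2*E/(28 + Z) (f(E, Z) = (2*E)/(28 + Z) = 2*E/(28 + Z))
(-768 + L) + f(1, 28) = (-768 + 1346) + 2*1/(28 + 28) = 578 + 2*1/56 = 578 + 2*1*(1/56) = 578 + 1/28 = 16185/28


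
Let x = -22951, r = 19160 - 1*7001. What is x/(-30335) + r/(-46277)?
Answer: 99037166/200544685 ≈ 0.49384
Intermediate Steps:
r = 12159 (r = 19160 - 7001 = 12159)
x/(-30335) + r/(-46277) = -22951/(-30335) + 12159/(-46277) = -22951*(-1/30335) + 12159*(-1/46277) = 22951/30335 - 1737/6611 = 99037166/200544685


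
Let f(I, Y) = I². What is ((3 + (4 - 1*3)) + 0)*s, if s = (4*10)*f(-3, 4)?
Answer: 1440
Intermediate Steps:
s = 360 (s = (4*10)*(-3)² = 40*9 = 360)
((3 + (4 - 1*3)) + 0)*s = ((3 + (4 - 1*3)) + 0)*360 = ((3 + (4 - 3)) + 0)*360 = ((3 + 1) + 0)*360 = (4 + 0)*360 = 4*360 = 1440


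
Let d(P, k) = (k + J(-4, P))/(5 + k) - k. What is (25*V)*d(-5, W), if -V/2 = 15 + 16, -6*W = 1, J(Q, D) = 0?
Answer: -17825/87 ≈ -204.89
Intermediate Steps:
W = -⅙ (W = -⅙*1 = -⅙ ≈ -0.16667)
V = -62 (V = -2*(15 + 16) = -2*31 = -62)
d(P, k) = -k + k/(5 + k) (d(P, k) = (k + 0)/(5 + k) - k = k/(5 + k) - k = -k + k/(5 + k))
(25*V)*d(-5, W) = (25*(-62))*(-(-4 - 1*(-⅙))/(6*(5 - ⅙))) = -(-775)*(-4 + ⅙)/(3*29/6) = -(-775)*6*(-23)/(3*29*6) = -1550*23/174 = -17825/87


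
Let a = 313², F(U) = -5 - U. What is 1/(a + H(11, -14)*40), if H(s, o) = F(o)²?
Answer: 1/101209 ≈ 9.8805e-6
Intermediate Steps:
a = 97969
H(s, o) = (-5 - o)²
1/(a + H(11, -14)*40) = 1/(97969 + (5 - 14)²*40) = 1/(97969 + (-9)²*40) = 1/(97969 + 81*40) = 1/(97969 + 3240) = 1/101209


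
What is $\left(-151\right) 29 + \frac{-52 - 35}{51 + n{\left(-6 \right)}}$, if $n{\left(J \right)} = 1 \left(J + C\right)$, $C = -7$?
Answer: $- \frac{166489}{38} \approx -4381.3$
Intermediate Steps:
$n{\left(J \right)} = -7 + J$ ($n{\left(J \right)} = 1 \left(J - 7\right) = 1 \left(-7 + J\right) = -7 + J$)
$\left(-151\right) 29 + \frac{-52 - 35}{51 + n{\left(-6 \right)}} = \left(-151\right) 29 + \frac{-52 - 35}{51 - 13} = -4379 - \frac{87}{51 - 13} = -4379 - \frac{87}{38} = - \frac{166489}{38}$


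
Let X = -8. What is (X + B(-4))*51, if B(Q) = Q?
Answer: -612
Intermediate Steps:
(X + B(-4))*51 = (-8 - 4)*51 = -12*51 = -612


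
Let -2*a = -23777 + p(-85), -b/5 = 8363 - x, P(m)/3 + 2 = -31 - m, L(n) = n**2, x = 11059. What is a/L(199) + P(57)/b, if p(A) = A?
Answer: 15013761/53382148 ≈ 0.28125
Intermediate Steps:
P(m) = -99 - 3*m (P(m) = -6 + 3*(-31 - m) = -6 + (-93 - 3*m) = -99 - 3*m)
b = 13480 (b = -5*(8363 - 1*11059) = -5*(8363 - 11059) = -5*(-2696) = 13480)
a = 11931 (a = -(-23777 - 85)/2 = -1/2*(-23862) = 11931)
a/L(199) + P(57)/b = 11931/(199**2) + (-99 - 3*57)/13480 = 11931/39601 + (-99 - 171)*(1/13480) = 11931*(1/39601) - 270*1/13480 = 11931/39601 - 27/1348 = 15013761/53382148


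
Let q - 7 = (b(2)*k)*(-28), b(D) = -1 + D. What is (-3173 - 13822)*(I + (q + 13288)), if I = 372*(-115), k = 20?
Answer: 510614775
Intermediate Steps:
I = -42780
q = -553 (q = 7 + ((-1 + 2)*20)*(-28) = 7 + (1*20)*(-28) = 7 + 20*(-28) = 7 - 560 = -553)
(-3173 - 13822)*(I + (q + 13288)) = (-3173 - 13822)*(-42780 + (-553 + 13288)) = -16995*(-42780 + 12735) = -16995*(-30045) = 510614775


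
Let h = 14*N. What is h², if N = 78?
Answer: 1192464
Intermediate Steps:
h = 1092 (h = 14*78 = 1092)
h² = 1092² = 1192464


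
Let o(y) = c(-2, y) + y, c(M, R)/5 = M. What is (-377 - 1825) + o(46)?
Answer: -2166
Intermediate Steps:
c(M, R) = 5*M
o(y) = -10 + y (o(y) = 5*(-2) + y = -10 + y)
(-377 - 1825) + o(46) = (-377 - 1825) + (-10 + 46) = -2202 + 36 = -2166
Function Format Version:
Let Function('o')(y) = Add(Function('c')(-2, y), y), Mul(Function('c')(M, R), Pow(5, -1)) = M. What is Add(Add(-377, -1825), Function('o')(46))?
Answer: -2166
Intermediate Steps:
Function('c')(M, R) = Mul(5, M)
Function('o')(y) = Add(-10, y) (Function('o')(y) = Add(Mul(5, -2), y) = Add(-10, y))
Add(Add(-377, -1825), Function('o')(46)) = Add(Add(-377, -1825), Add(-10, 46)) = Add(-2202, 36) = -2166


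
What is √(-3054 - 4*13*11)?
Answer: 7*I*√74 ≈ 60.216*I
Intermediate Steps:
√(-3054 - 4*13*11) = √(-3054 - 52*11) = √(-3054 - 572) = √(-3626) = 7*I*√74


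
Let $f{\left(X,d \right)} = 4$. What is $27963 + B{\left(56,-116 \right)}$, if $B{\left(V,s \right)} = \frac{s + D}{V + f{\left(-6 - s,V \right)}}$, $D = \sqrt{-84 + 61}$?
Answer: $\frac{419416}{15} + \frac{i \sqrt{23}}{60} \approx 27961.0 + 0.079931 i$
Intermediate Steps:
$D = i \sqrt{23}$ ($D = \sqrt{-23} = i \sqrt{23} \approx 4.7958 i$)
$B{\left(V,s \right)} = \frac{s + i \sqrt{23}}{4 + V}$ ($B{\left(V,s \right)} = \frac{s + i \sqrt{23}}{V + 4} = \frac{s + i \sqrt{23}}{4 + V}$)
$27963 + B{\left(56,-116 \right)} = 27963 + \frac{-116 + i \sqrt{23}}{4 + 56} = 27963 + \frac{-116 + i \sqrt{23}}{60} = 27963 - \left(\frac{29}{15} - \frac{i \sqrt{23}}{60}\right) = \frac{419416}{15} + \frac{i \sqrt{23}}{60}$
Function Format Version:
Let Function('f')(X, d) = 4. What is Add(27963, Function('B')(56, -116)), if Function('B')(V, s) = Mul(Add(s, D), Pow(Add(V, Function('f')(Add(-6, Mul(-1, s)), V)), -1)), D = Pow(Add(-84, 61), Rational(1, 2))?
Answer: Add(Rational(419416, 15), Mul(Rational(1, 60), I, Pow(23, Rational(1, 2)))) ≈ Add(27961., Mul(0.079931, I))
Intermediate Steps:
D = Mul(I, Pow(23, Rational(1, 2))) (D = Pow(-23, Rational(1, 2)) = Mul(I, Pow(23, Rational(1, 2))) ≈ Mul(4.7958, I))
Function('B')(V, s) = Mul(Pow(Add(4, V), -1), Add(s, Mul(I, Pow(23, Rational(1, 2))))) (Function('B')(V, s) = Mul(Add(s, Mul(I, Pow(23, Rational(1, 2)))), Pow(Add(V, 4), -1)) = Mul(Add(s, Mul(I, Pow(23, Rational(1, 2)))), Pow(Add(4, V), -1)) = Mul(Pow(Add(4, V), -1), Add(s, Mul(I, Pow(23, Rational(1, 2))))))
Add(27963, Function('B')(56, -116)) = Add(27963, Mul(Pow(Add(4, 56), -1), Add(-116, Mul(I, Pow(23, Rational(1, 2)))))) = Add(27963, Mul(Pow(60, -1), Add(-116, Mul(I, Pow(23, Rational(1, 2)))))) = Add(27963, Mul(Rational(1, 60), Add(-116, Mul(I, Pow(23, Rational(1, 2)))))) = Add(27963, Add(Rational(-29, 15), Mul(Rational(1, 60), I, Pow(23, Rational(1, 2))))) = Add(Rational(419416, 15), Mul(Rational(1, 60), I, Pow(23, Rational(1, 2))))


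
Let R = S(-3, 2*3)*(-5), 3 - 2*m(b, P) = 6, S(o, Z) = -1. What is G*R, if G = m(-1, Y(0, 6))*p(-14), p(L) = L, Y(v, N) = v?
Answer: 105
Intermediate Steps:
m(b, P) = -3/2 (m(b, P) = 3/2 - ½*6 = 3/2 - 3 = -3/2)
R = 5 (R = -1*(-5) = 5)
G = 21 (G = -3/2*(-14) = 21)
G*R = 21*5 = 105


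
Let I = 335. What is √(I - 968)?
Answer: I*√633 ≈ 25.159*I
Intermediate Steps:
√(I - 968) = √(335 - 968) = √(-633) = I*√633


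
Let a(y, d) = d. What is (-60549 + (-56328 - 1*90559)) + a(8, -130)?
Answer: -207566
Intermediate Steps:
(-60549 + (-56328 - 1*90559)) + a(8, -130) = (-60549 + (-56328 - 1*90559)) - 130 = (-60549 + (-56328 - 90559)) - 130 = (-60549 - 146887) - 130 = -207436 - 130 = -207566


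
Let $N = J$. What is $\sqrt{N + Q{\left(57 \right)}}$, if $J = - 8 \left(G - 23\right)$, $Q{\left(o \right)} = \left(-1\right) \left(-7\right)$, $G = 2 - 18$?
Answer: $\sqrt{319} \approx 17.861$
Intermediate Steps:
$G = -16$ ($G = 2 - 18 = -16$)
$Q{\left(o \right)} = 7$
$J = 312$ ($J = - 8 \left(-16 - 23\right) = \left(-8\right) \left(-39\right) = 312$)
$N = 312$
$\sqrt{N + Q{\left(57 \right)}} = \sqrt{312 + 7} = \sqrt{319}$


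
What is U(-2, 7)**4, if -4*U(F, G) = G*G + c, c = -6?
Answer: 3418801/256 ≈ 13355.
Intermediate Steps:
U(F, G) = 3/2 - G**2/4 (U(F, G) = -(G*G - 6)/4 = -(G**2 - 6)/4 = -(-6 + G**2)/4 = 3/2 - G**2/4)
U(-2, 7)**4 = (3/2 - 1/4*7**2)**4 = (3/2 - 1/4*49)**4 = (3/2 - 49/4)**4 = (-43/4)**4 = 3418801/256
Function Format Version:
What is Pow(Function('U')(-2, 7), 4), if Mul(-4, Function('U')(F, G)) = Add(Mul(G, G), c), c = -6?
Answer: Rational(3418801, 256) ≈ 13355.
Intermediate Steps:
Function('U')(F, G) = Add(Rational(3, 2), Mul(Rational(-1, 4), Pow(G, 2))) (Function('U')(F, G) = Mul(Rational(-1, 4), Add(Mul(G, G), -6)) = Mul(Rational(-1, 4), Add(Pow(G, 2), -6)) = Mul(Rational(-1, 4), Add(-6, Pow(G, 2))) = Add(Rational(3, 2), Mul(Rational(-1, 4), Pow(G, 2))))
Pow(Function('U')(-2, 7), 4) = Pow(Add(Rational(3, 2), Mul(Rational(-1, 4), Pow(7, 2))), 4) = Pow(Add(Rational(3, 2), Mul(Rational(-1, 4), 49)), 4) = Pow(Add(Rational(3, 2), Rational(-49, 4)), 4) = Pow(Rational(-43, 4), 4) = Rational(3418801, 256)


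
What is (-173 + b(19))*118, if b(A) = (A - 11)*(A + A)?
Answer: 15458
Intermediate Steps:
b(A) = 2*A*(-11 + A) (b(A) = (-11 + A)*(2*A) = 2*A*(-11 + A))
(-173 + b(19))*118 = (-173 + 2*19*(-11 + 19))*118 = (-173 + 2*19*8)*118 = (-173 + 304)*118 = 131*118 = 15458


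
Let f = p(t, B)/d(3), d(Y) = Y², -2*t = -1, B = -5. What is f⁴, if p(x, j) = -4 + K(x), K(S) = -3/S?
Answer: 10000/6561 ≈ 1.5242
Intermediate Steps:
t = ½ (t = -½*(-1) = ½ ≈ 0.50000)
p(x, j) = -4 - 3/x
f = -10/9 (f = (-4 - 3/½)/(3²) = (-4 - 3*2)/9 = (-4 - 6)*(⅑) = -10*⅑ = -10/9 ≈ -1.1111)
f⁴ = (-10/9)⁴ = 10000/6561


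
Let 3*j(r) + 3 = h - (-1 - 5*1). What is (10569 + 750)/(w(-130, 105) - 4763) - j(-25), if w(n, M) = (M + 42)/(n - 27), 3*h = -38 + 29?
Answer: -1777083/747938 ≈ -2.3760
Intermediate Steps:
h = -3 (h = (-38 + 29)/3 = (⅓)*(-9) = -3)
w(n, M) = (42 + M)/(-27 + n)
j(r) = 0 (j(r) = -1 + (-3 - (-1 - 5*1))/3 = -1 + (-3 - (-1 - 5))/3 = -1 + (-3 - 1*(-6))/3 = -1 + (-3 + 6)/3 = -1 + (⅓)*3 = -1 + 1 = 0)
(10569 + 750)/(w(-130, 105) - 4763) - j(-25) = (10569 + 750)/((42 + 105)/(-27 - 130) - 4763) - 1*0 = 11319/(147/(-157) - 4763) + 0 = 11319/(-1/157*147 - 4763) + 0 = 11319/(-147/157 - 4763) + 0 = 11319/(-747938/157) + 0 = 11319*(-157/747938) + 0 = -1777083/747938 + 0 = -1777083/747938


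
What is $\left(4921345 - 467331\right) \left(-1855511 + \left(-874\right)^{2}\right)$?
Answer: $-4862157572890$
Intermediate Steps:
$\left(4921345 - 467331\right) \left(-1855511 + \left(-874\right)^{2}\right) = 4454014 \left(-1855511 + 763876\right) = 4454014 \left(-1091635\right) = -4862157572890$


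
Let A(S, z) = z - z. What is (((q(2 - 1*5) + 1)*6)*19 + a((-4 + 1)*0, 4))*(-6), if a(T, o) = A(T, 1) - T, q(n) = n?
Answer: 1368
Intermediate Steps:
A(S, z) = 0
a(T, o) = -T (a(T, o) = 0 - T = -T)
(((q(2 - 1*5) + 1)*6)*19 + a((-4 + 1)*0, 4))*(-6) = ((((2 - 1*5) + 1)*6)*19 - (-4 + 1)*0)*(-6) = ((((2 - 5) + 1)*6)*19 - (-3)*0)*(-6) = (((-3 + 1)*6)*19 - 1*0)*(-6) = (-2*6*19 + 0)*(-6) = (-12*19 + 0)*(-6) = (-228 + 0)*(-6) = -228*(-6) = 1368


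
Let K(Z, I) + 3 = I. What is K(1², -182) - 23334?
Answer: -23519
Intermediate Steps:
K(Z, I) = -3 + I
K(1², -182) - 23334 = (-3 - 182) - 23334 = -185 - 23334 = -23519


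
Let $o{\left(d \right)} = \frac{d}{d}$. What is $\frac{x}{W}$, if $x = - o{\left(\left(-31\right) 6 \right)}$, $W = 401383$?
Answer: $- \frac{1}{401383} \approx -2.4914 \cdot 10^{-6}$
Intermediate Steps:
$o{\left(d \right)} = 1$
$x = -1$ ($x = \left(-1\right) 1 = -1$)
$\frac{x}{W} = - \frac{1}{401383}$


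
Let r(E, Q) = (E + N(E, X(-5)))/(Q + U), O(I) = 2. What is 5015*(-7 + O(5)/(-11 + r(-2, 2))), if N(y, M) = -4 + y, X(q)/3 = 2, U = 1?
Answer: -1469395/41 ≈ -35839.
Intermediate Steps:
X(q) = 6 (X(q) = 3*2 = 6)
r(E, Q) = (-4 + 2*E)/(1 + Q) (r(E, Q) = (E + (-4 + E))/(Q + 1) = (-4 + 2*E)/(1 + Q))
5015*(-7 + O(5)/(-11 + r(-2, 2))) = 5015*(-7 + 2/(-11 + 2*(-2 - 2)/(1 + 2))) = 5015*(-7 + 2/(-11 + 2*(-4)/3)) = 5015*(-7 + 2/(-11 + 2*(⅓)*(-4))) = 5015*(-7 + 2/(-11 - 8/3)) = 5015*(-7 + 2/(-41/3)) = 5015*(-7 + 2*(-3/41)) = 5015*(-7 - 6/41) = 5015*(-293/41) = -1469395/41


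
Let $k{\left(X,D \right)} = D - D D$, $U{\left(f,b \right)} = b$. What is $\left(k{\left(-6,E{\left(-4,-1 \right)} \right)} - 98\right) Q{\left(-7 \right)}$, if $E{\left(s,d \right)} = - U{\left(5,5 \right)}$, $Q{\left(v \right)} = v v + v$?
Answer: $-5376$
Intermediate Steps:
$Q{\left(v \right)} = v + v^{2}$ ($Q{\left(v \right)} = v^{2} + v = v + v^{2}$)
$E{\left(s,d \right)} = -5$ ($E{\left(s,d \right)} = \left(-1\right) 5 = -5$)
$k{\left(X,D \right)} = D - D^{2}$
$\left(k{\left(-6,E{\left(-4,-1 \right)} \right)} - 98\right) Q{\left(-7 \right)} = \left(- 5 \left(1 - -5\right) - 98\right) \left(- 7 \left(1 - 7\right)\right) = \left(- 5 \left(1 + 5\right) - 98\right) \left(\left(-7\right) \left(-6\right)\right) = \left(\left(-5\right) 6 - 98\right) 42 = \left(-30 - 98\right) 42 = \left(-128\right) 42 = -5376$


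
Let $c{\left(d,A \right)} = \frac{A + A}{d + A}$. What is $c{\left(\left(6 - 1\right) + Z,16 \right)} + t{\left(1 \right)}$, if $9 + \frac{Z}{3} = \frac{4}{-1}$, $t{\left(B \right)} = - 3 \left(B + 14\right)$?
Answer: $- \frac{421}{9} \approx -46.778$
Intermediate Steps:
$t{\left(B \right)} = -42 - 3 B$ ($t{\left(B \right)} = - 3 \left(14 + B\right) = -42 - 3 B$)
$Z = -39$ ($Z = -27 + 3 \frac{4}{-1} = -27 + 3 \cdot 4 \left(-1\right) = -27 + 3 \left(-4\right) = -27 - 12 = -39$)
$c{\left(d,A \right)} = \frac{2 A}{A + d}$
$c{\left(\left(6 - 1\right) + Z,16 \right)} + t{\left(1 \right)} = 2 \cdot 16 \frac{1}{16 + \left(\left(6 - 1\right) - 39\right)} - 45 = 2 \cdot 16 \frac{1}{16 + \left(5 - 39\right)} - 45 = 2 \cdot 16 \frac{1}{16 - 34} - 45 = 2 \cdot 16 \frac{1}{-18} - 45 = 2 \cdot 16 \left(- \frac{1}{18}\right) - 45 = - \frac{16}{9} - 45 = - \frac{421}{9}$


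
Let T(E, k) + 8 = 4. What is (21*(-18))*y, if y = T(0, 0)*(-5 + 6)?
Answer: 1512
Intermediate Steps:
T(E, k) = -4 (T(E, k) = -8 + 4 = -4)
y = -4 (y = -4*(-5 + 6) = -4*1 = -4)
(21*(-18))*y = (21*(-18))*(-4) = -378*(-4) = 1512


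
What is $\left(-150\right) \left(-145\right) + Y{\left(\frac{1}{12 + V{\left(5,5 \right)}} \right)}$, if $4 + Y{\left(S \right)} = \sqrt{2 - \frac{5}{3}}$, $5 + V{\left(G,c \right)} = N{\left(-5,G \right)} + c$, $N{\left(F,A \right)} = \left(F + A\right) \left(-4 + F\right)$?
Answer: $21746 + \frac{\sqrt{3}}{3} \approx 21747.0$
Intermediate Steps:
$N{\left(F,A \right)} = \left(-4 + F\right) \left(A + F\right)$ ($N{\left(F,A \right)} = \left(A + F\right) \left(-4 + F\right) = \left(-4 + F\right) \left(A + F\right)$)
$V{\left(G,c \right)} = 40 + c - 9 G$ ($V{\left(G,c \right)} = -5 + \left(\left(\left(-5\right)^{2} - 4 G - -20 + G \left(-5\right)\right) + c\right) = -5 + \left(\left(25 - 4 G + 20 - 5 G\right) + c\right) = -5 - \left(-45 - c + 9 G\right) = -5 + \left(45 + c - 9 G\right) = 40 + c - 9 G$)
$Y{\left(S \right)} = -4 + \frac{\sqrt{3}}{3}$ ($Y{\left(S \right)} = -4 + \sqrt{2 - \frac{5}{3}} = -4 + \sqrt{\frac{1}{3}} = -4 + \frac{\sqrt{3}}{3}$)
$\left(-150\right) \left(-145\right) + Y{\left(\frac{1}{12 + V{\left(5,5 \right)}} \right)} = \left(-150\right) \left(-145\right) - \left(4 - \frac{\sqrt{3}}{3}\right) = 21750 - \left(4 - \frac{\sqrt{3}}{3}\right) = 21746 + \frac{\sqrt{3}}{3}$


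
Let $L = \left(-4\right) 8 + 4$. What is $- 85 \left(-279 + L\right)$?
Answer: $26095$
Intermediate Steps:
$L = -28$ ($L = -32 + 4 = -28$)
$- 85 \left(-279 + L\right) = - 85 \left(-279 - 28\right) = \left(-85\right) \left(-307\right) = 26095$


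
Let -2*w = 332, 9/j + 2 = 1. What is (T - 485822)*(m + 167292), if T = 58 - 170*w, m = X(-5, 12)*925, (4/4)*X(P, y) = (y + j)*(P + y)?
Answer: -85431243048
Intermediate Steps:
j = -9 (j = 9/(-2 + 1) = 9/(-1) = 9*(-1) = -9)
w = -166 (w = -½*332 = -166)
X(P, y) = (-9 + y)*(P + y) (X(P, y) = (y - 9)*(P + y) = (-9 + y)*(P + y))
m = 19425 (m = (12² - 9*(-5) - 9*12 - 5*12)*925 = (144 + 45 - 108 - 60)*925 = 21*925 = 19425)
T = 28278 (T = 58 - 170*(-166) = 58 + 28220 = 28278)
(T - 485822)*(m + 167292) = (28278 - 485822)*(19425 + 167292) = -457544*186717 = -85431243048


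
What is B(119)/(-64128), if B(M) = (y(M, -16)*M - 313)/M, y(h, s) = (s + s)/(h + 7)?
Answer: 3089/68681088 ≈ 4.4976e-5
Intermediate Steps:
y(h, s) = 2*s/(7 + h) (y(h, s) = (2*s)/(7 + h) = 2*s/(7 + h))
B(M) = (-313 - 32*M/(7 + M))/M (B(M) = ((2*(-16)/(7 + M))*M - 313)/M = ((-32/(7 + M))*M - 313)/M = (-32*M/(7 + M) - 313)/M = (-313 - 32*M/(7 + M))/M)
B(119)/(-64128) = ((-2191 - 345*119)/(119*(7 + 119)))/(-64128) = ((1/119)*(-2191 - 41055)/126)*(-1/64128) = ((1/119)*(1/126)*(-43246))*(-1/64128) = -3089/1071*(-1/64128) = 3089/68681088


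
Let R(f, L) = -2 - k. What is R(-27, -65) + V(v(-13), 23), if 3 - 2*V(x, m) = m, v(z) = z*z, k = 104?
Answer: -116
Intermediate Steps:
v(z) = z²
R(f, L) = -106 (R(f, L) = -2 - 1*104 = -2 - 104 = -106)
V(x, m) = 3/2 - m/2
R(-27, -65) + V(v(-13), 23) = -106 + (3/2 - ½*23) = -106 + (3/2 - 23/2) = -106 - 10 = -116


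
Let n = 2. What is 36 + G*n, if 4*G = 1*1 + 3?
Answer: 38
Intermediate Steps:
G = 1 (G = (1*1 + 3)/4 = (1 + 3)/4 = (1/4)*4 = 1)
36 + G*n = 36 + 1*2 = 36 + 2 = 38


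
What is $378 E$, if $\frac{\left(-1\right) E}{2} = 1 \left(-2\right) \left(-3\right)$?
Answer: $-4536$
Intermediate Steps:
$E = -12$ ($E = - 2 \cdot 1 \left(-2\right) \left(-3\right) = - 2 \left(\left(-2\right) \left(-3\right)\right) = \left(-2\right) 6 = -12$)
$378 E = 378 \left(-12\right) = -4536$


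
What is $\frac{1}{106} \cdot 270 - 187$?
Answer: $- \frac{9776}{53} \approx -184.45$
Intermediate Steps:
$\frac{1}{106} \cdot 270 - 187 = \frac{135}{53} - 187 = - \frac{9776}{53}$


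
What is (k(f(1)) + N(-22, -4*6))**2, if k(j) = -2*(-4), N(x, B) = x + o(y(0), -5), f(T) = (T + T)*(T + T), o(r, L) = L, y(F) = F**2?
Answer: 361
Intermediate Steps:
f(T) = 4*T**2 (f(T) = (2*T)*(2*T) = 4*T**2)
N(x, B) = -5 + x (N(x, B) = x - 5 = -5 + x)
k(j) = 8
(k(f(1)) + N(-22, -4*6))**2 = (8 + (-5 - 22))**2 = (8 - 27)**2 = (-19)**2 = 361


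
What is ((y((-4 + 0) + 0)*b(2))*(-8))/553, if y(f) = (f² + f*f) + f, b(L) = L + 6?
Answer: -256/79 ≈ -3.2405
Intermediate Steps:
b(L) = 6 + L
y(f) = f + 2*f² (y(f) = (f² + f²) + f = 2*f² + f = f + 2*f²)
((y((-4 + 0) + 0)*b(2))*(-8))/553 = (((((-4 + 0) + 0)*(1 + 2*((-4 + 0) + 0)))*(6 + 2))*(-8))/553 = ((((-4 + 0)*(1 + 2*(-4 + 0)))*8)*(-8))*(1/553) = ((-4*(1 + 2*(-4))*8)*(-8))*(1/553) = ((-4*(1 - 8)*8)*(-8))*(1/553) = ((-4*(-7)*8)*(-8))*(1/553) = ((28*8)*(-8))*(1/553) = (224*(-8))*(1/553) = -1792*1/553 = -256/79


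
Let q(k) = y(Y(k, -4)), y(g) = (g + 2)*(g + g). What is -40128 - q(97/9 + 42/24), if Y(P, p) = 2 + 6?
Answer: -40288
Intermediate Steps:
Y(P, p) = 8
y(g) = 2*g*(2 + g) (y(g) = (2 + g)*(2*g) = 2*g*(2 + g))
q(k) = 160 (q(k) = 2*8*(2 + 8) = 2*8*10 = 160)
-40128 - q(97/9 + 42/24) = -40128 - 1*160 = -40128 - 160 = -40288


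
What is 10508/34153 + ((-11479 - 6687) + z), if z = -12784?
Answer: -1057024842/34153 ≈ -30950.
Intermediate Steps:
10508/34153 + ((-11479 - 6687) + z) = 10508/34153 + ((-11479 - 6687) - 12784) = 10508*(1/34153) + (-18166 - 12784) = 10508/34153 - 30950 = -1057024842/34153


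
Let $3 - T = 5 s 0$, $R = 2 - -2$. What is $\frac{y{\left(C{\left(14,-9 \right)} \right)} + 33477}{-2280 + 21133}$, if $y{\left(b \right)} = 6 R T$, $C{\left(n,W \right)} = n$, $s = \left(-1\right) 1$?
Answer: $\frac{33549}{18853} \approx 1.7795$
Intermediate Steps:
$s = -1$
$R = 4$ ($R = 2 + 2 = 4$)
$T = 3$ ($T = 3 - 5 \left(-1\right) 0 = 3 - \left(-5\right) 0 = 3 - 0 = 3 + 0 = 3$)
$y{\left(b \right)} = 72$ ($y{\left(b \right)} = 6 \cdot 4 \cdot 3 = 24 \cdot 3 = 72$)
$\frac{y{\left(C{\left(14,-9 \right)} \right)} + 33477}{-2280 + 21133} = \frac{72 + 33477}{-2280 + 21133} = \frac{33549}{18853}$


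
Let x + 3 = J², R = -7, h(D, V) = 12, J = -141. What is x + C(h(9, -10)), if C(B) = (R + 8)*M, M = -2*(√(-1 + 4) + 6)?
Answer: 19866 - 2*√3 ≈ 19863.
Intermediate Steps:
M = -12 - 2*√3 (M = -2*(√3 + 6) = -2*(6 + √3) = -12 - 2*√3 ≈ -15.464)
C(B) = -12 - 2*√3 (C(B) = (-7 + 8)*(-12 - 2*√3) = 1*(-12 - 2*√3) = -12 - 2*√3)
x = 19878 (x = -3 + (-141)² = -3 + 19881 = 19878)
x + C(h(9, -10)) = 19878 + (-12 - 2*√3) = 19866 - 2*√3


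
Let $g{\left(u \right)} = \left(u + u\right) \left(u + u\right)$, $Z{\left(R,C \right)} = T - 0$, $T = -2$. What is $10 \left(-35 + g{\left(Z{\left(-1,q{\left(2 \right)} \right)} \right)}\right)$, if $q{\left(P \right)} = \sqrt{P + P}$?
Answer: $-190$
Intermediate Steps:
$q{\left(P \right)} = \sqrt{2} \sqrt{P}$ ($q{\left(P \right)} = \sqrt{2 P} = \sqrt{2} \sqrt{P}$)
$Z{\left(R,C \right)} = -2$ ($Z{\left(R,C \right)} = -2 - 0 = -2 + 0 = -2$)
$g{\left(u \right)} = 4 u^{2}$ ($g{\left(u \right)} = 2 u 2 u = 4 u^{2}$)
$10 \left(-35 + g{\left(Z{\left(-1,q{\left(2 \right)} \right)} \right)}\right) = 10 \left(-35 + 4 \left(-2\right)^{2}\right) = 10 \left(-35 + 4 \cdot 4\right) = 10 \left(-35 + 16\right) = 10 \left(-19\right) = -190$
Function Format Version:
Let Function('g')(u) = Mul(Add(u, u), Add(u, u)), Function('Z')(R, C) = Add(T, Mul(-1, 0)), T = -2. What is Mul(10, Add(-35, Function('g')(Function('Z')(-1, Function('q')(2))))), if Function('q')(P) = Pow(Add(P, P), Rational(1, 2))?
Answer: -190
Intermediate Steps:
Function('q')(P) = Mul(Pow(2, Rational(1, 2)), Pow(P, Rational(1, 2))) (Function('q')(P) = Pow(Mul(2, P), Rational(1, 2)) = Mul(Pow(2, Rational(1, 2)), Pow(P, Rational(1, 2))))
Function('Z')(R, C) = -2 (Function('Z')(R, C) = Add(-2, Mul(-1, 0)) = Add(-2, 0) = -2)
Function('g')(u) = Mul(4, Pow(u, 2)) (Function('g')(u) = Mul(Mul(2, u), Mul(2, u)) = Mul(4, Pow(u, 2)))
Mul(10, Add(-35, Function('g')(Function('Z')(-1, Function('q')(2))))) = Mul(10, Add(-35, Mul(4, Pow(-2, 2)))) = Mul(10, Add(-35, Mul(4, 4))) = Mul(10, Add(-35, 16)) = Mul(10, -19) = -190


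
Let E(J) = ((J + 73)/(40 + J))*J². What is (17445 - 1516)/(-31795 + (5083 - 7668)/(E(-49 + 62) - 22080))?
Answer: -18409240874/36745535265 ≈ -0.50099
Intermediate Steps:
E(J) = J²*(73 + J)/(40 + J) (E(J) = ((73 + J)/(40 + J))*J² = J²*(73 + J)/(40 + J))
(17445 - 1516)/(-31795 + (5083 - 7668)/(E(-49 + 62) - 22080)) = (17445 - 1516)/(-31795 + (5083 - 7668)/((-49 + 62)²*(73 + (-49 + 62))/(40 + (-49 + 62)) - 22080)) = 15929/(-31795 - 2585/(13²*(73 + 13)/(40 + 13) - 22080)) = 15929/(-31795 - 2585/(169*86/53 - 22080)) = 15929/(-31795 - 2585/(169*(1/53)*86 - 22080)) = 15929/(-31795 - 2585/(14534/53 - 22080)) = 15929/(-31795 - 2585/(-1155706/53)) = 15929/(-31795 - 2585*(-53/1155706)) = 15929/(-31795 + 137005/1155706) = 15929/(-36745535265/1155706) = 15929*(-1155706/36745535265) = -18409240874/36745535265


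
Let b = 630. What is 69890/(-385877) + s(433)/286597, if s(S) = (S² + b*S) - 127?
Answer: 157531808974/110591190569 ≈ 1.4245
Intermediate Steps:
s(S) = -127 + S² + 630*S (s(S) = (S² + 630*S) - 127 = -127 + S² + 630*S)
69890/(-385877) + s(433)/286597 = 69890/(-385877) + (-127 + 433² + 630*433)/286597 = 69890*(-1/385877) + (-127 + 187489 + 272790)*(1/286597) = -69890/385877 + 460152*(1/286597) = -69890/385877 + 460152/286597 = 157531808974/110591190569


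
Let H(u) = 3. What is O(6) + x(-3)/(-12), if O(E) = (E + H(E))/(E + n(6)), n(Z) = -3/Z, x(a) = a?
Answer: 83/44 ≈ 1.8864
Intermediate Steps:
O(E) = (3 + E)/(-½ + E) (O(E) = (E + 3)/(E - 3/6) = (3 + E)/(E - 3*⅙) = (3 + E)/(E - ½) = (3 + E)/(-½ + E))
O(6) + x(-3)/(-12) = 2*(3 + 6)/(-1 + 2*6) - 3/(-12) = 2*9/(-1 + 12) - 1/12*(-3) = 2*9/11 + ¼ = 2*(1/11)*9 + ¼ = 18/11 + ¼ = 83/44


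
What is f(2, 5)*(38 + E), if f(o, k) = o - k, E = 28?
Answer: -198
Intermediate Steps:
f(2, 5)*(38 + E) = (2 - 1*5)*(38 + 28) = (2 - 5)*66 = -3*66 = -198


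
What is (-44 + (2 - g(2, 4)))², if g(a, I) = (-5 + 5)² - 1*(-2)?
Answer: 1936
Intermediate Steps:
g(a, I) = 2 (g(a, I) = 0² + 2 = 0 + 2 = 2)
(-44 + (2 - g(2, 4)))² = (-44 + (2 - 1*2))² = (-44 + (2 - 2))² = (-44 + 0)² = (-44)² = 1936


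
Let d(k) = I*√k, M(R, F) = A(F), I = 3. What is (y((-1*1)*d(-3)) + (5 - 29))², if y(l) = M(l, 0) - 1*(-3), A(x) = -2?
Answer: 529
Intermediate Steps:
M(R, F) = -2
d(k) = 3*√k
y(l) = 1 (y(l) = -2 - 1*(-3) = -2 + 3 = 1)
(y((-1*1)*d(-3)) + (5 - 29))² = (1 + (5 - 29))² = (1 - 24)² = (-23)² = 529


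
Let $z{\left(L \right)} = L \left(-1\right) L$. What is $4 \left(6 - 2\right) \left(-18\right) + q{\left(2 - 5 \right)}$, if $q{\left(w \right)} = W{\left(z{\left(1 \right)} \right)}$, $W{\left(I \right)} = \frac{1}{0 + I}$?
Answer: $-289$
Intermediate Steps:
$z{\left(L \right)} = - L^{2}$ ($z{\left(L \right)} = - L L = - L^{2}$)
$W{\left(I \right)} = \frac{1}{I}$
$q{\left(w \right)} = -1$ ($q{\left(w \right)} = \frac{1}{\left(-1\right) 1^{2}} = \frac{1}{\left(-1\right) 1} = \frac{1}{-1} = -1$)
$4 \left(6 - 2\right) \left(-18\right) + q{\left(2 - 5 \right)} = 4 \left(6 - 2\right) \left(-18\right) - 1 = 4 \cdot 4 \left(-18\right) - 1 = 16 \left(-18\right) - 1 = -288 - 1 = -289$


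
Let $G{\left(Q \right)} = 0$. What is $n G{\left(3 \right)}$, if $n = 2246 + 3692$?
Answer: $0$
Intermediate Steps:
$n = 5938$
$n G{\left(3 \right)} = 5938 \cdot 0 = 0$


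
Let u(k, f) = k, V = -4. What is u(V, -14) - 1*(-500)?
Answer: 496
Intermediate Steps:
u(V, -14) - 1*(-500) = -4 - 1*(-500) = -4 + 500 = 496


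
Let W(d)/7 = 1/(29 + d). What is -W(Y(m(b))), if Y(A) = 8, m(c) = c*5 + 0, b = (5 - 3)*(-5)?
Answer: -7/37 ≈ -0.18919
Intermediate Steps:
b = -10 (b = 2*(-5) = -10)
m(c) = 5*c (m(c) = 5*c + 0 = 5*c)
W(d) = 7/(29 + d)
-W(Y(m(b))) = -7/(29 + 8) = -7/37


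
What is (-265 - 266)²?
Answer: 281961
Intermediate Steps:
(-265 - 266)² = (-531)² = 281961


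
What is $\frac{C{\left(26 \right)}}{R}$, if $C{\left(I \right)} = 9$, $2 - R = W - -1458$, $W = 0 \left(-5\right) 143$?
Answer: $- \frac{9}{1456} \approx -0.0061813$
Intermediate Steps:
$W = 0$ ($W = 0 \cdot 143 = 0$)
$R = -1456$ ($R = 2 - \left(0 - -1458\right) = 2 - \left(0 + 1458\right) = 2 - 1458 = -1456$)
$\frac{C{\left(26 \right)}}{R} = \frac{9}{-1456} = 9 \left(- \frac{1}{1456}\right) = - \frac{9}{1456}$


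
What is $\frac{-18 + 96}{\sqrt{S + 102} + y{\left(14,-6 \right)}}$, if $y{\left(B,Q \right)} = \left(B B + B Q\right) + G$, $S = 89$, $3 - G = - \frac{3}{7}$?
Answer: $\frac{441168}{643505} - \frac{3822 \sqrt{191}}{643505} \approx 0.60349$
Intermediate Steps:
$G = \frac{24}{7}$ ($G = 3 - - \frac{3}{7} = 3 + \frac{3}{7} = \frac{24}{7} \approx 3.4286$)
$y{\left(B,Q \right)} = \frac{24}{7} + B^{2} + B Q$ ($y{\left(B,Q \right)} = \left(B B + B Q\right) + \frac{24}{7} = \left(B^{2} + B Q\right) + \frac{24}{7} = \frac{24}{7} + B^{2} + B Q$)
$\frac{-18 + 96}{\sqrt{S + 102} + y{\left(14,-6 \right)}} = \frac{-18 + 96}{\sqrt{89 + 102} + \left(\frac{24}{7} + 14^{2} + 14 \left(-6\right)\right)} = \frac{78}{\sqrt{191} + \left(\frac{24}{7} + 196 - 84\right)} = \frac{78}{\sqrt{191} + \frac{808}{7}} = \frac{78}{\frac{808}{7} + \sqrt{191}}$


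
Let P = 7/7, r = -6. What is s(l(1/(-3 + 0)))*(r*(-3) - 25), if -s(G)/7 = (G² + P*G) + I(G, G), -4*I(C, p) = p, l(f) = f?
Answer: -245/36 ≈ -6.8056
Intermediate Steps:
I(C, p) = -p/4
P = 1 (P = 7*(⅐) = 1)
s(G) = -7*G² - 21*G/4 (s(G) = -7*((G² + 1*G) - G/4) = -7*((G² + G) - G/4) = -7*((G + G²) - G/4) = -7*(G² + 3*G/4) = -7*G² - 21*G/4)
s(l(1/(-3 + 0)))*(r*(-3) - 25) = (7*(-3 - 4/(-3 + 0))/(4*(-3 + 0)))*(-6*(-3) - 25) = ((7/4)*(-3 - 4/(-3))/(-3))*(18 - 25) = ((7/4)*(-⅓)*(-3 - 4*(-⅓)))*(-7) = ((7/4)*(-⅓)*(-3 + 4/3))*(-7) = ((7/4)*(-⅓)*(-5/3))*(-7) = (35/36)*(-7) = -245/36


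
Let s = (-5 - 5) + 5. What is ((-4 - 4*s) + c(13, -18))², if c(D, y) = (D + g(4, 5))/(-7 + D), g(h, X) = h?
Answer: 12769/36 ≈ 354.69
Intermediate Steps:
s = -5 (s = -10 + 5 = -5)
c(D, y) = (4 + D)/(-7 + D) (c(D, y) = (D + 4)/(-7 + D) = (4 + D)/(-7 + D))
((-4 - 4*s) + c(13, -18))² = ((-4 - 4*(-5)) + (4 + 13)/(-7 + 13))² = ((-4 + 20) + 17/6)² = (16 + (⅙)*17)² = (16 + 17/6)² = (113/6)² = 12769/36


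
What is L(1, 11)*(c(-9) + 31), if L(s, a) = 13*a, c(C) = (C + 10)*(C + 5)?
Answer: 3861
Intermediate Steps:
c(C) = (5 + C)*(10 + C) (c(C) = (10 + C)*(5 + C) = (5 + C)*(10 + C))
L(1, 11)*(c(-9) + 31) = (13*11)*((50 + (-9)² + 15*(-9)) + 31) = 143*((50 + 81 - 135) + 31) = 143*(-4 + 31) = 143*27 = 3861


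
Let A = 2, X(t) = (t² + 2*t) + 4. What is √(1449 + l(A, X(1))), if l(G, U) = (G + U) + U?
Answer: √1465 ≈ 38.275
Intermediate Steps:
X(t) = 4 + t² + 2*t
l(G, U) = G + 2*U
√(1449 + l(A, X(1))) = √(1449 + (2 + 2*(4 + 1² + 2*1))) = √(1449 + (2 + 2*(4 + 1 + 2))) = √(1449 + (2 + 2*7)) = √(1449 + (2 + 14)) = √(1449 + 16) = √1465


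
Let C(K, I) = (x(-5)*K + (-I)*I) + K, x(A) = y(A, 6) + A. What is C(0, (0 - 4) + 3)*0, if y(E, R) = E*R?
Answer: 0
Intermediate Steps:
x(A) = 7*A (x(A) = A*6 + A = 6*A + A = 7*A)
C(K, I) = -I² - 34*K (C(K, I) = ((7*(-5))*K + (-I)*I) + K = (-35*K - I²) + K = (-I² - 35*K) + K = -I² - 34*K)
C(0, (0 - 4) + 3)*0 = (-((0 - 4) + 3)² - 34*0)*0 = (-(-4 + 3)² + 0)*0 = (-1*(-1)² + 0)*0 = (-1*1 + 0)*0 = (-1 + 0)*0 = -1*0 = 0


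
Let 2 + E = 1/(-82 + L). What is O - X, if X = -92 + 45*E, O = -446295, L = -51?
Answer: -59332984/133 ≈ -4.4611e+5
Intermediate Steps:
E = -267/133 (E = -2 + 1/(-82 - 51) = -2 + 1/(-133) = -2 - 1/133 = -267/133 ≈ -2.0075)
X = -24251/133 (X = -92 + 45*(-267/133) = -92 - 12015/133 = -24251/133 ≈ -182.34)
O - X = -446295 - 1*(-24251/133) = -446295 + 24251/133 = -59332984/133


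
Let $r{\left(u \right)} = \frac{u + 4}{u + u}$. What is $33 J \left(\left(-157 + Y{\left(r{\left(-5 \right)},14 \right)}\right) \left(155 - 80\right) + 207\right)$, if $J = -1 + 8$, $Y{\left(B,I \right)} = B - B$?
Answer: $-2672208$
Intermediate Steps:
$r{\left(u \right)} = \frac{4 + u}{2 u}$
$Y{\left(B,I \right)} = 0$
$J = 7$
$33 J \left(\left(-157 + Y{\left(r{\left(-5 \right)},14 \right)}\right) \left(155 - 80\right) + 207\right) = 33 \cdot 7 \left(\left(-157 + 0\right) \left(155 - 80\right) + 207\right) = 231 \left(\left(-157\right) 75 + 207\right) = 231 \left(-11775 + 207\right) = 231 \left(-11568\right) = -2672208$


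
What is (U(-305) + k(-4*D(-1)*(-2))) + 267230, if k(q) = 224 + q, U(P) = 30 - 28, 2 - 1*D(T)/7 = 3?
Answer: 267400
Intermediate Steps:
D(T) = -7 (D(T) = 14 - 7*3 = 14 - 21 = -7)
U(P) = 2
(U(-305) + k(-4*D(-1)*(-2))) + 267230 = (2 + (224 - 4*(-7)*(-2))) + 267230 = (2 + (224 + 28*(-2))) + 267230 = (2 + (224 - 56)) + 267230 = (2 + 168) + 267230 = 170 + 267230 = 267400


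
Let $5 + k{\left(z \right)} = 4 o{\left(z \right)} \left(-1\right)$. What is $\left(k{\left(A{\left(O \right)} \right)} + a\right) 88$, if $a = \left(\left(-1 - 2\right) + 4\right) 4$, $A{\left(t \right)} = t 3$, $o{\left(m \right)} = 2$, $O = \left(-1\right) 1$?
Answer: $-792$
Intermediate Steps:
$O = -1$
$A{\left(t \right)} = 3 t$
$k{\left(z \right)} = -13$ ($k{\left(z \right)} = -5 + 4 \cdot 2 \left(-1\right) = -5 + 8 \left(-1\right) = -5 - 8 = -13$)
$a = 4$ ($a = \left(\left(-1 - 2\right) + 4\right) 4 = \left(-3 + 4\right) 4 = 1 \cdot 4 = 4$)
$\left(k{\left(A{\left(O \right)} \right)} + a\right) 88 = \left(-13 + 4\right) 88 = \left(-9\right) 88 = -792$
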